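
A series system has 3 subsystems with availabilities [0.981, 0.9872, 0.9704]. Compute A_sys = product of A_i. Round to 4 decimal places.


Subsystems: [0.981, 0.9872, 0.9704]
After subsystem 1 (A=0.981): product = 0.981
After subsystem 2 (A=0.9872): product = 0.9684
After subsystem 3 (A=0.9704): product = 0.9398
A_sys = 0.9398

0.9398


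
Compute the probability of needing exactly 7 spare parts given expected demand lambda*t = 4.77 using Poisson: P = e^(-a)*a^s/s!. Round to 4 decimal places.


a = 4.77, s = 7
e^(-a) = e^(-4.77) = 0.0085
a^s = 4.77^7 = 56186.0697
s! = 5040
P = 0.0085 * 56186.0697 / 5040
P = 0.0945

0.0945


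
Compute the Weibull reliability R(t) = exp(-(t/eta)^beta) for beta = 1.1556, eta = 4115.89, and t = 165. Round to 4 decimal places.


beta = 1.1556, eta = 4115.89, t = 165
t/eta = 165 / 4115.89 = 0.0401
(t/eta)^beta = 0.0401^1.1556 = 0.0243
R(t) = exp(-0.0243)
R(t) = 0.976

0.976


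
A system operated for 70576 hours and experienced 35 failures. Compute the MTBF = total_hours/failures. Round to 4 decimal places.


total_hours = 70576
failures = 35
MTBF = 70576 / 35
MTBF = 2016.4571

2016.4571


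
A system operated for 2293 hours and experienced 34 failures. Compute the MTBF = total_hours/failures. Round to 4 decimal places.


total_hours = 2293
failures = 34
MTBF = 2293 / 34
MTBF = 67.4412

67.4412


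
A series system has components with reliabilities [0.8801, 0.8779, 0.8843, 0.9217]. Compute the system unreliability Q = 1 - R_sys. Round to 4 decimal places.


Components: [0.8801, 0.8779, 0.8843, 0.9217]
After component 1: product = 0.8801
After component 2: product = 0.7726
After component 3: product = 0.6832
After component 4: product = 0.6297
R_sys = 0.6297
Q = 1 - 0.6297 = 0.3703

0.3703


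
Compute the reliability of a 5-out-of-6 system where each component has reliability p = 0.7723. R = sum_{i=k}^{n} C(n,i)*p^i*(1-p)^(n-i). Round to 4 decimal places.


k = 5, n = 6, p = 0.7723
i=5: C(6,5)=6 * 0.7723^5 * 0.2277^1 = 0.3754
i=6: C(6,6)=1 * 0.7723^6 * 0.2277^0 = 0.2122
R = sum of terms = 0.5875

0.5875


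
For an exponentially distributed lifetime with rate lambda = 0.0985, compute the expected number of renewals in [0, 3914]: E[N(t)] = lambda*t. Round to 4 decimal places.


lambda = 0.0985
t = 3914
E[N(t)] = lambda * t
E[N(t)] = 0.0985 * 3914
E[N(t)] = 385.529

385.529


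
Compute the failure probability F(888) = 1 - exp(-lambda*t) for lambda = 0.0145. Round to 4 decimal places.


lambda = 0.0145, t = 888
lambda * t = 12.876
exp(-12.876) = 0.0
F(t) = 1 - 0.0
F(t) = 1.0

1.0


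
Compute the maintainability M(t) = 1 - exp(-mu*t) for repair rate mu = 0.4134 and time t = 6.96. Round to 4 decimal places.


mu = 0.4134, t = 6.96
mu * t = 0.4134 * 6.96 = 2.8773
exp(-2.8773) = 0.0563
M(t) = 1 - 0.0563
M(t) = 0.9437

0.9437


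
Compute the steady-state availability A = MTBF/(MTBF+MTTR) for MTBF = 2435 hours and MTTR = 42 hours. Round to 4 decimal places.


MTBF = 2435
MTTR = 42
MTBF + MTTR = 2477
A = 2435 / 2477
A = 0.983

0.983


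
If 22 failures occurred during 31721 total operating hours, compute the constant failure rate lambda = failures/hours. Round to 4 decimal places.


failures = 22
total_hours = 31721
lambda = 22 / 31721
lambda = 0.0007

0.0007


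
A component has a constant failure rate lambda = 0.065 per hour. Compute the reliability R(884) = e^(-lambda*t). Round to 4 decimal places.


lambda = 0.065
t = 884
lambda * t = 57.46
R(t) = e^(-57.46)
R(t) = 0.0

0.0


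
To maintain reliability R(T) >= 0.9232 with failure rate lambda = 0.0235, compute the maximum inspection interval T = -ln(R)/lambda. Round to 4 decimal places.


R_target = 0.9232
lambda = 0.0235
-ln(0.9232) = 0.0799
T = 0.0799 / 0.0235
T = 3.4004

3.4004


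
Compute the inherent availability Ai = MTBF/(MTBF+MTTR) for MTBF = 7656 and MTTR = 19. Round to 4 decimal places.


MTBF = 7656
MTTR = 19
MTBF + MTTR = 7675
Ai = 7656 / 7675
Ai = 0.9975

0.9975


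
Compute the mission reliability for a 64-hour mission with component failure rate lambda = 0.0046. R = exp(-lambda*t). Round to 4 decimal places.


lambda = 0.0046
mission_time = 64
lambda * t = 0.0046 * 64 = 0.2944
R = exp(-0.2944)
R = 0.745

0.745


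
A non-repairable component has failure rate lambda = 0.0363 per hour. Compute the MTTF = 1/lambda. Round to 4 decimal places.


lambda = 0.0363
MTTF = 1 / 0.0363
MTTF = 27.5482

27.5482


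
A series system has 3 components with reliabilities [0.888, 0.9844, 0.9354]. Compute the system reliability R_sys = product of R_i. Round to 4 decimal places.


Components: [0.888, 0.9844, 0.9354]
After component 1 (R=0.888): product = 0.888
After component 2 (R=0.9844): product = 0.8741
After component 3 (R=0.9354): product = 0.8177
R_sys = 0.8177

0.8177


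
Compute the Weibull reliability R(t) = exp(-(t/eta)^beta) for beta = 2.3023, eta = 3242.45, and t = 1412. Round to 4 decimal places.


beta = 2.3023, eta = 3242.45, t = 1412
t/eta = 1412 / 3242.45 = 0.4355
(t/eta)^beta = 0.4355^2.3023 = 0.1475
R(t) = exp(-0.1475)
R(t) = 0.8629

0.8629


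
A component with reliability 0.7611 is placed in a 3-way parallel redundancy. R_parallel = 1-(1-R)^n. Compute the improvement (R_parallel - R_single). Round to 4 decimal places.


R_single = 0.7611, n = 3
1 - R_single = 0.2389
(1 - R_single)^n = 0.2389^3 = 0.0136
R_parallel = 1 - 0.0136 = 0.9864
Improvement = 0.9864 - 0.7611
Improvement = 0.2253

0.2253


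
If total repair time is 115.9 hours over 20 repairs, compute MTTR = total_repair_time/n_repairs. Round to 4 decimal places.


total_repair_time = 115.9
n_repairs = 20
MTTR = 115.9 / 20
MTTR = 5.795

5.795


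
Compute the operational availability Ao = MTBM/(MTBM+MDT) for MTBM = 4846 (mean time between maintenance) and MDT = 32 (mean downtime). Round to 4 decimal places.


MTBM = 4846
MDT = 32
MTBM + MDT = 4878
Ao = 4846 / 4878
Ao = 0.9934

0.9934


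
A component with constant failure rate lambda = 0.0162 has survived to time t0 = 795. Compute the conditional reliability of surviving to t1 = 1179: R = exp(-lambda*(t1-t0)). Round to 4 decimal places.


lambda = 0.0162
t0 = 795, t1 = 1179
t1 - t0 = 384
lambda * (t1-t0) = 0.0162 * 384 = 6.2208
R = exp(-6.2208)
R = 0.002

0.002


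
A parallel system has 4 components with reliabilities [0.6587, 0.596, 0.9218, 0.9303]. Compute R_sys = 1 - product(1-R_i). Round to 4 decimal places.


Components: [0.6587, 0.596, 0.9218, 0.9303]
(1 - 0.6587) = 0.3413, running product = 0.3413
(1 - 0.596) = 0.404, running product = 0.1379
(1 - 0.9218) = 0.0782, running product = 0.0108
(1 - 0.9303) = 0.0697, running product = 0.0008
Product of (1-R_i) = 0.0008
R_sys = 1 - 0.0008 = 0.9992

0.9992


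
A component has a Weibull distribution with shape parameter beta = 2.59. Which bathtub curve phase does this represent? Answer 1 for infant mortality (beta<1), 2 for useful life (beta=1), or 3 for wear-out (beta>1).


beta = 2.59
Compare beta to 1:
beta < 1 => infant mortality (phase 1)
beta = 1 => useful life (phase 2)
beta > 1 => wear-out (phase 3)
Since beta = 2.59, this is wear-out (increasing failure rate)
Phase = 3

3


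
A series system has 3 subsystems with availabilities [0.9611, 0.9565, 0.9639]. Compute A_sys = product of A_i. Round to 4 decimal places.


Subsystems: [0.9611, 0.9565, 0.9639]
After subsystem 1 (A=0.9611): product = 0.9611
After subsystem 2 (A=0.9565): product = 0.9193
After subsystem 3 (A=0.9639): product = 0.8861
A_sys = 0.8861

0.8861


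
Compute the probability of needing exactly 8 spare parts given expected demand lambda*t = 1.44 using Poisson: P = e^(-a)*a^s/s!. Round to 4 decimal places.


a = 1.44, s = 8
e^(-a) = e^(-1.44) = 0.2369
a^s = 1.44^8 = 18.4884
s! = 40320
P = 0.2369 * 18.4884 / 40320
P = 0.0001

0.0001


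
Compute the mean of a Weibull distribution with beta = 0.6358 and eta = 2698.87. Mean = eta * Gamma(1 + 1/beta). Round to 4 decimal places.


beta = 0.6358, eta = 2698.87
1/beta = 1.5728
1 + 1/beta = 2.5728
Gamma(2.5728) = 1.401
Mean = 2698.87 * 1.401
Mean = 3781.0672

3781.0672


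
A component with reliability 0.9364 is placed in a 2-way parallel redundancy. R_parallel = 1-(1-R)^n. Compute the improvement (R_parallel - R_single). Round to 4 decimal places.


R_single = 0.9364, n = 2
1 - R_single = 0.0636
(1 - R_single)^n = 0.0636^2 = 0.004
R_parallel = 1 - 0.004 = 0.996
Improvement = 0.996 - 0.9364
Improvement = 0.0596

0.0596


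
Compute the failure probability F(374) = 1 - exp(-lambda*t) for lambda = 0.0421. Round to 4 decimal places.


lambda = 0.0421, t = 374
lambda * t = 15.7454
exp(-15.7454) = 0.0
F(t) = 1 - 0.0
F(t) = 1.0

1.0


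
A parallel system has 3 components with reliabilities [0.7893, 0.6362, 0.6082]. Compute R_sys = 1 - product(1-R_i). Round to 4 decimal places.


Components: [0.7893, 0.6362, 0.6082]
(1 - 0.7893) = 0.2107, running product = 0.2107
(1 - 0.6362) = 0.3638, running product = 0.0767
(1 - 0.6082) = 0.3918, running product = 0.03
Product of (1-R_i) = 0.03
R_sys = 1 - 0.03 = 0.97

0.97


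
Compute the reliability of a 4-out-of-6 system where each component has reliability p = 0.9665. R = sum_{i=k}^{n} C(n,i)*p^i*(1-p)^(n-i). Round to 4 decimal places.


k = 4, n = 6, p = 0.9665
i=4: C(6,4)=15 * 0.9665^4 * 0.0335^2 = 0.0147
i=5: C(6,5)=6 * 0.9665^5 * 0.0335^1 = 0.1695
i=6: C(6,6)=1 * 0.9665^6 * 0.0335^0 = 0.8151
R = sum of terms = 0.9993

0.9993


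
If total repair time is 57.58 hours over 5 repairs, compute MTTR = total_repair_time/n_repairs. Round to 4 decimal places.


total_repair_time = 57.58
n_repairs = 5
MTTR = 57.58 / 5
MTTR = 11.516

11.516


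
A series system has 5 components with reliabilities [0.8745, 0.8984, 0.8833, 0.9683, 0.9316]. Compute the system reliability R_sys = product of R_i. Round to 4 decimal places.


Components: [0.8745, 0.8984, 0.8833, 0.9683, 0.9316]
After component 1 (R=0.8745): product = 0.8745
After component 2 (R=0.8984): product = 0.7857
After component 3 (R=0.8833): product = 0.694
After component 4 (R=0.9683): product = 0.672
After component 5 (R=0.9316): product = 0.626
R_sys = 0.626

0.626


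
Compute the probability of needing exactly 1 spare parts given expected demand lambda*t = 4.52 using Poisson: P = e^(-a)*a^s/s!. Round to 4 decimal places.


a = 4.52, s = 1
e^(-a) = e^(-4.52) = 0.0109
a^s = 4.52^1 = 4.52
s! = 1
P = 0.0109 * 4.52 / 1
P = 0.0492

0.0492


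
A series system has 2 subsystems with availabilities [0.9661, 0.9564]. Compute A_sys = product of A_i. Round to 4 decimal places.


Subsystems: [0.9661, 0.9564]
After subsystem 1 (A=0.9661): product = 0.9661
After subsystem 2 (A=0.9564): product = 0.924
A_sys = 0.924

0.924


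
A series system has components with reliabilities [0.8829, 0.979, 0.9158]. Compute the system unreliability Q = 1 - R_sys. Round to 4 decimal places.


Components: [0.8829, 0.979, 0.9158]
After component 1: product = 0.8829
After component 2: product = 0.8644
After component 3: product = 0.7916
R_sys = 0.7916
Q = 1 - 0.7916 = 0.2084

0.2084


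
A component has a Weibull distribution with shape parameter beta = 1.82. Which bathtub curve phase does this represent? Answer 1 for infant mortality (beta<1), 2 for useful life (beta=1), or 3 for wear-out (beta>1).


beta = 1.82
Compare beta to 1:
beta < 1 => infant mortality (phase 1)
beta = 1 => useful life (phase 2)
beta > 1 => wear-out (phase 3)
Since beta = 1.82, this is wear-out (increasing failure rate)
Phase = 3

3


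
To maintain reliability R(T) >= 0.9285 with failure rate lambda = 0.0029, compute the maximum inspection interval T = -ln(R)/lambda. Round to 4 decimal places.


R_target = 0.9285
lambda = 0.0029
-ln(0.9285) = 0.0742
T = 0.0742 / 0.0029
T = 25.581

25.581


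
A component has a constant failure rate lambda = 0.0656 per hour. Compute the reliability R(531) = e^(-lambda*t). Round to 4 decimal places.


lambda = 0.0656
t = 531
lambda * t = 34.8336
R(t) = e^(-34.8336)
R(t) = 0.0

0.0


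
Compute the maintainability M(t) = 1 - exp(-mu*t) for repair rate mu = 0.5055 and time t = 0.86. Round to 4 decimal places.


mu = 0.5055, t = 0.86
mu * t = 0.5055 * 0.86 = 0.4347
exp(-0.4347) = 0.6474
M(t) = 1 - 0.6474
M(t) = 0.3526

0.3526


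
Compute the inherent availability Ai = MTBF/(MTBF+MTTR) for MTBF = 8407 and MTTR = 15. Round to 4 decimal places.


MTBF = 8407
MTTR = 15
MTBF + MTTR = 8422
Ai = 8407 / 8422
Ai = 0.9982

0.9982


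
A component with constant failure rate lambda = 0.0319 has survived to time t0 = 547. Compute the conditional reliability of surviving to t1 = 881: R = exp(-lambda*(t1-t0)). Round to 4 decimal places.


lambda = 0.0319
t0 = 547, t1 = 881
t1 - t0 = 334
lambda * (t1-t0) = 0.0319 * 334 = 10.6546
R = exp(-10.6546)
R = 0.0

0.0


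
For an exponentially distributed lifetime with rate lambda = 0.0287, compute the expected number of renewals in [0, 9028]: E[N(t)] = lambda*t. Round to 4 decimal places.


lambda = 0.0287
t = 9028
E[N(t)] = lambda * t
E[N(t)] = 0.0287 * 9028
E[N(t)] = 259.1036

259.1036


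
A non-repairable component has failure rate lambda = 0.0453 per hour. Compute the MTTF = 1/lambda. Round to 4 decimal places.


lambda = 0.0453
MTTF = 1 / 0.0453
MTTF = 22.0751

22.0751


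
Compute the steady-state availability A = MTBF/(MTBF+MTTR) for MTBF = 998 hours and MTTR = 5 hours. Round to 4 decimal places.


MTBF = 998
MTTR = 5
MTBF + MTTR = 1003
A = 998 / 1003
A = 0.995

0.995


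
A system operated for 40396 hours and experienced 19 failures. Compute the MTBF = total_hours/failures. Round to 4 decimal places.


total_hours = 40396
failures = 19
MTBF = 40396 / 19
MTBF = 2126.1053

2126.1053


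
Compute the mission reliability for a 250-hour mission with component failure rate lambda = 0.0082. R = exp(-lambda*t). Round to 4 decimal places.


lambda = 0.0082
mission_time = 250
lambda * t = 0.0082 * 250 = 2.05
R = exp(-2.05)
R = 0.1287

0.1287


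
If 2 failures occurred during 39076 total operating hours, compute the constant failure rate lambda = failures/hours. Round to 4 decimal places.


failures = 2
total_hours = 39076
lambda = 2 / 39076
lambda = 0.0001

0.0001


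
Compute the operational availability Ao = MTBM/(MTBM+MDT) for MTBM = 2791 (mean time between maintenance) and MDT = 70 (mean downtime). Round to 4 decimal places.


MTBM = 2791
MDT = 70
MTBM + MDT = 2861
Ao = 2791 / 2861
Ao = 0.9755

0.9755


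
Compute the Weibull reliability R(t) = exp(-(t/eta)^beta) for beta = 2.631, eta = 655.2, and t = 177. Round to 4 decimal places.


beta = 2.631, eta = 655.2, t = 177
t/eta = 177 / 655.2 = 0.2701
(t/eta)^beta = 0.2701^2.631 = 0.032
R(t) = exp(-0.032)
R(t) = 0.9686

0.9686


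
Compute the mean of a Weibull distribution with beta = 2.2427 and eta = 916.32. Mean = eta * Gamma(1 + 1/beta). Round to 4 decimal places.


beta = 2.2427, eta = 916.32
1/beta = 0.4459
1 + 1/beta = 1.4459
Gamma(1.4459) = 0.8857
Mean = 916.32 * 0.8857
Mean = 811.5937

811.5937


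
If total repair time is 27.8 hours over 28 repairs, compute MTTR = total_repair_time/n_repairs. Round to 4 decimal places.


total_repair_time = 27.8
n_repairs = 28
MTTR = 27.8 / 28
MTTR = 0.9929

0.9929


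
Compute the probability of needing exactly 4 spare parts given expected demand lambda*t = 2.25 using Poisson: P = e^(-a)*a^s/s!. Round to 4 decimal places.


a = 2.25, s = 4
e^(-a) = e^(-2.25) = 0.1054
a^s = 2.25^4 = 25.6289
s! = 24
P = 0.1054 * 25.6289 / 24
P = 0.1126

0.1126


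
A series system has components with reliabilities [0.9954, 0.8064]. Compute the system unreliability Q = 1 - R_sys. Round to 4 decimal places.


Components: [0.9954, 0.8064]
After component 1: product = 0.9954
After component 2: product = 0.8027
R_sys = 0.8027
Q = 1 - 0.8027 = 0.1973

0.1973


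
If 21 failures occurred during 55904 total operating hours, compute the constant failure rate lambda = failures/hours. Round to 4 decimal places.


failures = 21
total_hours = 55904
lambda = 21 / 55904
lambda = 0.0004

0.0004


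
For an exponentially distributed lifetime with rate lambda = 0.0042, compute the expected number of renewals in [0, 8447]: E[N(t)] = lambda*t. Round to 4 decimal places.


lambda = 0.0042
t = 8447
E[N(t)] = lambda * t
E[N(t)] = 0.0042 * 8447
E[N(t)] = 35.4774

35.4774


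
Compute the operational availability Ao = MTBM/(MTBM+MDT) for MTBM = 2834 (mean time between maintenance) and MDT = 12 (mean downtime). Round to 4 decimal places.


MTBM = 2834
MDT = 12
MTBM + MDT = 2846
Ao = 2834 / 2846
Ao = 0.9958

0.9958


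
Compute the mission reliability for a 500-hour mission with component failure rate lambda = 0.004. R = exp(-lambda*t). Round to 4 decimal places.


lambda = 0.004
mission_time = 500
lambda * t = 0.004 * 500 = 2.0
R = exp(-2.0)
R = 0.1353

0.1353


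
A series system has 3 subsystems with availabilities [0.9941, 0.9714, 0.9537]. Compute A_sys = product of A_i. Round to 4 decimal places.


Subsystems: [0.9941, 0.9714, 0.9537]
After subsystem 1 (A=0.9941): product = 0.9941
After subsystem 2 (A=0.9714): product = 0.9657
After subsystem 3 (A=0.9537): product = 0.921
A_sys = 0.921

0.921


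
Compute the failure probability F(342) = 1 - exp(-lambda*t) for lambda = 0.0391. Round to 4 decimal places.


lambda = 0.0391, t = 342
lambda * t = 13.3722
exp(-13.3722) = 0.0
F(t) = 1 - 0.0
F(t) = 1.0

1.0


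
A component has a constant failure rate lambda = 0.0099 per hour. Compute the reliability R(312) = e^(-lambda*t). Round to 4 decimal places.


lambda = 0.0099
t = 312
lambda * t = 3.0888
R(t) = e^(-3.0888)
R(t) = 0.0456

0.0456


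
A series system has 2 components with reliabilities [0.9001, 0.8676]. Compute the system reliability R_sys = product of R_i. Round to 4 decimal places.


Components: [0.9001, 0.8676]
After component 1 (R=0.9001): product = 0.9001
After component 2 (R=0.8676): product = 0.7809
R_sys = 0.7809

0.7809


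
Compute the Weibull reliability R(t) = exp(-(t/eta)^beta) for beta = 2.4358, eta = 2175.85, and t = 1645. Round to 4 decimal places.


beta = 2.4358, eta = 2175.85, t = 1645
t/eta = 1645 / 2175.85 = 0.756
(t/eta)^beta = 0.756^2.4358 = 0.506
R(t) = exp(-0.506)
R(t) = 0.6029

0.6029


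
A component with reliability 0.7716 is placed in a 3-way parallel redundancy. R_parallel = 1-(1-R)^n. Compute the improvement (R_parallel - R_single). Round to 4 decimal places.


R_single = 0.7716, n = 3
1 - R_single = 0.2284
(1 - R_single)^n = 0.2284^3 = 0.0119
R_parallel = 1 - 0.0119 = 0.9881
Improvement = 0.9881 - 0.7716
Improvement = 0.2165

0.2165


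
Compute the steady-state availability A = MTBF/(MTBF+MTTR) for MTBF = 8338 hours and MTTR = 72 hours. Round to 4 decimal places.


MTBF = 8338
MTTR = 72
MTBF + MTTR = 8410
A = 8338 / 8410
A = 0.9914

0.9914


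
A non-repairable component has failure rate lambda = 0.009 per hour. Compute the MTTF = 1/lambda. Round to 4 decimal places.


lambda = 0.009
MTTF = 1 / 0.009
MTTF = 111.1111

111.1111


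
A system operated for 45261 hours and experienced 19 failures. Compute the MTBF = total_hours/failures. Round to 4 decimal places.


total_hours = 45261
failures = 19
MTBF = 45261 / 19
MTBF = 2382.1579

2382.1579


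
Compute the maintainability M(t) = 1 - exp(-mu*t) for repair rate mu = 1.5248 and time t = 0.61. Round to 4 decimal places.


mu = 1.5248, t = 0.61
mu * t = 1.5248 * 0.61 = 0.9301
exp(-0.9301) = 0.3945
M(t) = 1 - 0.3945
M(t) = 0.6055

0.6055


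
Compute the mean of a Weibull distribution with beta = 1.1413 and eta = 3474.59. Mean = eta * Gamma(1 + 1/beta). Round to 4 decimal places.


beta = 1.1413, eta = 3474.59
1/beta = 0.8762
1 + 1/beta = 1.8762
Gamma(1.8762) = 0.9538
Mean = 3474.59 * 0.9538
Mean = 3314.1753

3314.1753


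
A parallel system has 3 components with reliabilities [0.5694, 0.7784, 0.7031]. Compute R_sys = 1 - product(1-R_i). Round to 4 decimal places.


Components: [0.5694, 0.7784, 0.7031]
(1 - 0.5694) = 0.4306, running product = 0.4306
(1 - 0.7784) = 0.2216, running product = 0.0954
(1 - 0.7031) = 0.2969, running product = 0.0283
Product of (1-R_i) = 0.0283
R_sys = 1 - 0.0283 = 0.9717

0.9717


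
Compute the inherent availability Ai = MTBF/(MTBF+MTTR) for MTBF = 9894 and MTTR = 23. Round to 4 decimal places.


MTBF = 9894
MTTR = 23
MTBF + MTTR = 9917
Ai = 9894 / 9917
Ai = 0.9977

0.9977


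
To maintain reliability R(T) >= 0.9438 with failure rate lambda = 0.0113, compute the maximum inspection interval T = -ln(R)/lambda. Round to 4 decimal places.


R_target = 0.9438
lambda = 0.0113
-ln(0.9438) = 0.0578
T = 0.0578 / 0.0113
T = 5.1187

5.1187


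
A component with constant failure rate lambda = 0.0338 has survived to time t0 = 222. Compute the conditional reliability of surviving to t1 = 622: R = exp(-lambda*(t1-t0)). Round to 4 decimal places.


lambda = 0.0338
t0 = 222, t1 = 622
t1 - t0 = 400
lambda * (t1-t0) = 0.0338 * 400 = 13.52
R = exp(-13.52)
R = 0.0

0.0


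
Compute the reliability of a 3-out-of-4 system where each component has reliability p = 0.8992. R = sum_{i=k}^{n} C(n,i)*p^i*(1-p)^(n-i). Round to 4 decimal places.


k = 3, n = 4, p = 0.8992
i=3: C(4,3)=4 * 0.8992^3 * 0.1008^1 = 0.2931
i=4: C(4,4)=1 * 0.8992^4 * 0.1008^0 = 0.6538
R = sum of terms = 0.9469

0.9469


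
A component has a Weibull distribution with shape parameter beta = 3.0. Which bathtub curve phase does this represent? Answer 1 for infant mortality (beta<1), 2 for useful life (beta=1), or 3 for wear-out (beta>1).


beta = 3.0
Compare beta to 1:
beta < 1 => infant mortality (phase 1)
beta = 1 => useful life (phase 2)
beta > 1 => wear-out (phase 3)
Since beta = 3.0, this is wear-out (increasing failure rate)
Phase = 3

3


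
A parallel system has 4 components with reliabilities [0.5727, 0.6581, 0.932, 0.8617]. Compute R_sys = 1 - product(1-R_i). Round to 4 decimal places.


Components: [0.5727, 0.6581, 0.932, 0.8617]
(1 - 0.5727) = 0.4273, running product = 0.4273
(1 - 0.6581) = 0.3419, running product = 0.1461
(1 - 0.932) = 0.068, running product = 0.0099
(1 - 0.8617) = 0.1383, running product = 0.0014
Product of (1-R_i) = 0.0014
R_sys = 1 - 0.0014 = 0.9986

0.9986


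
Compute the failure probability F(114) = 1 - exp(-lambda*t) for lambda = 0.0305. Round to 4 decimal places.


lambda = 0.0305, t = 114
lambda * t = 3.477
exp(-3.477) = 0.0309
F(t) = 1 - 0.0309
F(t) = 0.9691

0.9691


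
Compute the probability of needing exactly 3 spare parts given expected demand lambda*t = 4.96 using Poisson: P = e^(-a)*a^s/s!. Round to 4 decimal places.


a = 4.96, s = 3
e^(-a) = e^(-4.96) = 0.007
a^s = 4.96^3 = 122.0239
s! = 6
P = 0.007 * 122.0239 / 6
P = 0.1426

0.1426


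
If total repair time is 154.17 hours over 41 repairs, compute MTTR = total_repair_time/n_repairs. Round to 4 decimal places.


total_repair_time = 154.17
n_repairs = 41
MTTR = 154.17 / 41
MTTR = 3.7602

3.7602


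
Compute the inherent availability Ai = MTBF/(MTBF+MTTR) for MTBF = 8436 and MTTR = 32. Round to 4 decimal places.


MTBF = 8436
MTTR = 32
MTBF + MTTR = 8468
Ai = 8436 / 8468
Ai = 0.9962

0.9962


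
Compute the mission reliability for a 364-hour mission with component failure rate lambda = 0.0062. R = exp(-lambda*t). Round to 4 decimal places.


lambda = 0.0062
mission_time = 364
lambda * t = 0.0062 * 364 = 2.2568
R = exp(-2.2568)
R = 0.1047

0.1047


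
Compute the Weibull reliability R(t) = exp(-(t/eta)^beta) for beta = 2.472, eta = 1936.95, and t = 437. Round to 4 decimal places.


beta = 2.472, eta = 1936.95, t = 437
t/eta = 437 / 1936.95 = 0.2256
(t/eta)^beta = 0.2256^2.472 = 0.0252
R(t) = exp(-0.0252)
R(t) = 0.9751

0.9751


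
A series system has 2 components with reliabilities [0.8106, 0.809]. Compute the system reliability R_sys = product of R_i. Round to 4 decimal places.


Components: [0.8106, 0.809]
After component 1 (R=0.8106): product = 0.8106
After component 2 (R=0.809): product = 0.6558
R_sys = 0.6558

0.6558


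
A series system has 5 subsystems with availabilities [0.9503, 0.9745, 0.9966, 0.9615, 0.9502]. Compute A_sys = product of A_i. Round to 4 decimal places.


Subsystems: [0.9503, 0.9745, 0.9966, 0.9615, 0.9502]
After subsystem 1 (A=0.9503): product = 0.9503
After subsystem 2 (A=0.9745): product = 0.9261
After subsystem 3 (A=0.9966): product = 0.9229
After subsystem 4 (A=0.9615): product = 0.8874
After subsystem 5 (A=0.9502): product = 0.8432
A_sys = 0.8432

0.8432


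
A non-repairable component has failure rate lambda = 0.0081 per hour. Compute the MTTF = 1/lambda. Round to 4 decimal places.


lambda = 0.0081
MTTF = 1 / 0.0081
MTTF = 123.4568

123.4568


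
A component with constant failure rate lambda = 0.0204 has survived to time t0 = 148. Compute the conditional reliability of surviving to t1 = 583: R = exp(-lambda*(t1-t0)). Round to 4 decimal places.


lambda = 0.0204
t0 = 148, t1 = 583
t1 - t0 = 435
lambda * (t1-t0) = 0.0204 * 435 = 8.874
R = exp(-8.874)
R = 0.0001

0.0001


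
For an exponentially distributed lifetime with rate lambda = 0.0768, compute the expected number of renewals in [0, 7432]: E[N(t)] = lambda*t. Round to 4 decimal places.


lambda = 0.0768
t = 7432
E[N(t)] = lambda * t
E[N(t)] = 0.0768 * 7432
E[N(t)] = 570.7776

570.7776


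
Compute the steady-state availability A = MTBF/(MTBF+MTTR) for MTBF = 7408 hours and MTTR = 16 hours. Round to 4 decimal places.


MTBF = 7408
MTTR = 16
MTBF + MTTR = 7424
A = 7408 / 7424
A = 0.9978

0.9978


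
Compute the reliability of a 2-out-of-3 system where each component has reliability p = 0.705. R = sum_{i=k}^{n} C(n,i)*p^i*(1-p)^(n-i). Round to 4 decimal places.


k = 2, n = 3, p = 0.705
i=2: C(3,2)=3 * 0.705^2 * 0.295^1 = 0.4399
i=3: C(3,3)=1 * 0.705^3 * 0.295^0 = 0.3504
R = sum of terms = 0.7903

0.7903


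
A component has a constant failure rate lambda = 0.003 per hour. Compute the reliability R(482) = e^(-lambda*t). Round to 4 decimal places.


lambda = 0.003
t = 482
lambda * t = 1.446
R(t) = e^(-1.446)
R(t) = 0.2355

0.2355


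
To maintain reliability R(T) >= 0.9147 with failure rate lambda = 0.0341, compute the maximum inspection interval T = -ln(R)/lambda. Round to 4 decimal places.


R_target = 0.9147
lambda = 0.0341
-ln(0.9147) = 0.0892
T = 0.0892 / 0.0341
T = 2.6146

2.6146


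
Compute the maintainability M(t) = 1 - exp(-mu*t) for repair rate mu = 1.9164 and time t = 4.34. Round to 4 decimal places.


mu = 1.9164, t = 4.34
mu * t = 1.9164 * 4.34 = 8.3172
exp(-8.3172) = 0.0002
M(t) = 1 - 0.0002
M(t) = 0.9998

0.9998


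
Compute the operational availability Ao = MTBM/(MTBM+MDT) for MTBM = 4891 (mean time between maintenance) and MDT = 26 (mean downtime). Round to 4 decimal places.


MTBM = 4891
MDT = 26
MTBM + MDT = 4917
Ao = 4891 / 4917
Ao = 0.9947

0.9947


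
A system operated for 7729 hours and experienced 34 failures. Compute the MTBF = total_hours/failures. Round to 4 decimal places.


total_hours = 7729
failures = 34
MTBF = 7729 / 34
MTBF = 227.3235

227.3235


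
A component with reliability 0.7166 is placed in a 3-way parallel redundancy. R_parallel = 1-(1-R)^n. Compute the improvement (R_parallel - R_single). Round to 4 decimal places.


R_single = 0.7166, n = 3
1 - R_single = 0.2834
(1 - R_single)^n = 0.2834^3 = 0.0228
R_parallel = 1 - 0.0228 = 0.9772
Improvement = 0.9772 - 0.7166
Improvement = 0.2606

0.2606


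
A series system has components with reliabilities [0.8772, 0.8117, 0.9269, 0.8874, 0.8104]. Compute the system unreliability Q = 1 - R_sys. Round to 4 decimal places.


Components: [0.8772, 0.8117, 0.9269, 0.8874, 0.8104]
After component 1: product = 0.8772
After component 2: product = 0.712
After component 3: product = 0.66
After component 4: product = 0.5857
After component 5: product = 0.4746
R_sys = 0.4746
Q = 1 - 0.4746 = 0.5254

0.5254


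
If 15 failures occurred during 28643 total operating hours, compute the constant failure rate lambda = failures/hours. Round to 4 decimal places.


failures = 15
total_hours = 28643
lambda = 15 / 28643
lambda = 0.0005

0.0005


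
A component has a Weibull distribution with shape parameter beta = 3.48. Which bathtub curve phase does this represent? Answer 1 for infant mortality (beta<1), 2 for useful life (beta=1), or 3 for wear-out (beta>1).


beta = 3.48
Compare beta to 1:
beta < 1 => infant mortality (phase 1)
beta = 1 => useful life (phase 2)
beta > 1 => wear-out (phase 3)
Since beta = 3.48, this is wear-out (increasing failure rate)
Phase = 3

3


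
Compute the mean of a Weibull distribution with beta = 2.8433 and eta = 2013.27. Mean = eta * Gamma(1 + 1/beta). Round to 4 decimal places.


beta = 2.8433, eta = 2013.27
1/beta = 0.3517
1 + 1/beta = 1.3517
Gamma(1.3517) = 0.891
Mean = 2013.27 * 0.891
Mean = 1793.783

1793.783


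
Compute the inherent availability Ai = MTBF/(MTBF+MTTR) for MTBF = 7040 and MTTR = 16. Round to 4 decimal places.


MTBF = 7040
MTTR = 16
MTBF + MTTR = 7056
Ai = 7040 / 7056
Ai = 0.9977

0.9977


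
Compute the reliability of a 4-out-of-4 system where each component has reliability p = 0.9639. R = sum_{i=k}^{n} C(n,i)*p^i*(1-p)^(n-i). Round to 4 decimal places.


k = 4, n = 4, p = 0.9639
i=4: C(4,4)=1 * 0.9639^4 * 0.0361^0 = 0.8632
R = sum of terms = 0.8632

0.8632


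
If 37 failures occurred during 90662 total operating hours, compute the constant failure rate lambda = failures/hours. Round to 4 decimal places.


failures = 37
total_hours = 90662
lambda = 37 / 90662
lambda = 0.0004

0.0004


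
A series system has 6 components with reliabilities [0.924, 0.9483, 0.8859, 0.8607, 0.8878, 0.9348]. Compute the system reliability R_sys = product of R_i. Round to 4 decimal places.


Components: [0.924, 0.9483, 0.8859, 0.8607, 0.8878, 0.9348]
After component 1 (R=0.924): product = 0.924
After component 2 (R=0.9483): product = 0.8762
After component 3 (R=0.8859): product = 0.7763
After component 4 (R=0.8607): product = 0.6681
After component 5 (R=0.8878): product = 0.5932
After component 6 (R=0.9348): product = 0.5545
R_sys = 0.5545

0.5545


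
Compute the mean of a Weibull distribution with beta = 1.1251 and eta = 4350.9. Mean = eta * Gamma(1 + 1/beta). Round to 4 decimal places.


beta = 1.1251, eta = 4350.9
1/beta = 0.8888
1 + 1/beta = 1.8888
Gamma(1.8888) = 0.958
Mean = 4350.9 * 0.958
Mean = 4168.0816

4168.0816


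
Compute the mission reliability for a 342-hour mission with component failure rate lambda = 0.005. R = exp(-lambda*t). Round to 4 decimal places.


lambda = 0.005
mission_time = 342
lambda * t = 0.005 * 342 = 1.71
R = exp(-1.71)
R = 0.1809

0.1809


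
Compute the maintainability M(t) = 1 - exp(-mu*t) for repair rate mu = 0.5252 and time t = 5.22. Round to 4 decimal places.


mu = 0.5252, t = 5.22
mu * t = 0.5252 * 5.22 = 2.7415
exp(-2.7415) = 0.0645
M(t) = 1 - 0.0645
M(t) = 0.9355

0.9355


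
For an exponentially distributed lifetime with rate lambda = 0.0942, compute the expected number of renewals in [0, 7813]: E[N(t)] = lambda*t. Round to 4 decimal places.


lambda = 0.0942
t = 7813
E[N(t)] = lambda * t
E[N(t)] = 0.0942 * 7813
E[N(t)] = 735.9846

735.9846


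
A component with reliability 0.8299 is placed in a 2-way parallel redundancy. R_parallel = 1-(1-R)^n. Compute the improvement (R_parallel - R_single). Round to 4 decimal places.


R_single = 0.8299, n = 2
1 - R_single = 0.1701
(1 - R_single)^n = 0.1701^2 = 0.0289
R_parallel = 1 - 0.0289 = 0.9711
Improvement = 0.9711 - 0.8299
Improvement = 0.1412

0.1412


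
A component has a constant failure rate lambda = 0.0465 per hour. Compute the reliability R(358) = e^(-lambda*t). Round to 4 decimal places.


lambda = 0.0465
t = 358
lambda * t = 16.647
R(t) = e^(-16.647)
R(t) = 0.0

0.0


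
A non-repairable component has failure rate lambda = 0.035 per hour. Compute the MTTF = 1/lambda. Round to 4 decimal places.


lambda = 0.035
MTTF = 1 / 0.035
MTTF = 28.5714

28.5714


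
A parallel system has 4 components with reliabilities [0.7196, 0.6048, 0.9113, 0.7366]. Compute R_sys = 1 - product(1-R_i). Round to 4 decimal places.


Components: [0.7196, 0.6048, 0.9113, 0.7366]
(1 - 0.7196) = 0.2804, running product = 0.2804
(1 - 0.6048) = 0.3952, running product = 0.1108
(1 - 0.9113) = 0.0887, running product = 0.0098
(1 - 0.7366) = 0.2634, running product = 0.0026
Product of (1-R_i) = 0.0026
R_sys = 1 - 0.0026 = 0.9974

0.9974


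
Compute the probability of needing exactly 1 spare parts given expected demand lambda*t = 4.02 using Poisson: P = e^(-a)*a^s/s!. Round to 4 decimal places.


a = 4.02, s = 1
e^(-a) = e^(-4.02) = 0.018
a^s = 4.02^1 = 4.02
s! = 1
P = 0.018 * 4.02 / 1
P = 0.0722

0.0722


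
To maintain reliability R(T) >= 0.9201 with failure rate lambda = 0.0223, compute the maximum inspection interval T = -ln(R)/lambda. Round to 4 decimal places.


R_target = 0.9201
lambda = 0.0223
-ln(0.9201) = 0.0833
T = 0.0833 / 0.0223
T = 3.7342

3.7342


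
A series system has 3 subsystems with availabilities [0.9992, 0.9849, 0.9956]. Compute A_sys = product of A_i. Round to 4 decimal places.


Subsystems: [0.9992, 0.9849, 0.9956]
After subsystem 1 (A=0.9992): product = 0.9992
After subsystem 2 (A=0.9849): product = 0.9841
After subsystem 3 (A=0.9956): product = 0.9798
A_sys = 0.9798

0.9798


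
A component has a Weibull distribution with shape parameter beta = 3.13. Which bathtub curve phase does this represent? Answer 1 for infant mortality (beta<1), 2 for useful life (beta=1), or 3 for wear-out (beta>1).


beta = 3.13
Compare beta to 1:
beta < 1 => infant mortality (phase 1)
beta = 1 => useful life (phase 2)
beta > 1 => wear-out (phase 3)
Since beta = 3.13, this is wear-out (increasing failure rate)
Phase = 3

3


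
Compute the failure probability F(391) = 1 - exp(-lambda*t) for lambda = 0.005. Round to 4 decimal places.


lambda = 0.005, t = 391
lambda * t = 1.955
exp(-1.955) = 0.1416
F(t) = 1 - 0.1416
F(t) = 0.8584

0.8584


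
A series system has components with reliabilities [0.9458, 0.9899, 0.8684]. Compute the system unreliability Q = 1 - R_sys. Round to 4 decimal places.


Components: [0.9458, 0.9899, 0.8684]
After component 1: product = 0.9458
After component 2: product = 0.9362
After component 3: product = 0.813
R_sys = 0.813
Q = 1 - 0.813 = 0.187

0.187


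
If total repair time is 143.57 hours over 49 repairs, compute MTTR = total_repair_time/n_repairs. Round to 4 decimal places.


total_repair_time = 143.57
n_repairs = 49
MTTR = 143.57 / 49
MTTR = 2.93

2.93


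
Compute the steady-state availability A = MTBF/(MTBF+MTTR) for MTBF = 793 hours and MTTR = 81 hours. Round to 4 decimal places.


MTBF = 793
MTTR = 81
MTBF + MTTR = 874
A = 793 / 874
A = 0.9073

0.9073


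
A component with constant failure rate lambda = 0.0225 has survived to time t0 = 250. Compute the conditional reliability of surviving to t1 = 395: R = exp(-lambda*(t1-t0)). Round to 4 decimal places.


lambda = 0.0225
t0 = 250, t1 = 395
t1 - t0 = 145
lambda * (t1-t0) = 0.0225 * 145 = 3.2625
R = exp(-3.2625)
R = 0.0383

0.0383


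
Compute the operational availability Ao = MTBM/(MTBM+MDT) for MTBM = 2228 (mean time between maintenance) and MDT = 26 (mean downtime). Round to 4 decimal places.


MTBM = 2228
MDT = 26
MTBM + MDT = 2254
Ao = 2228 / 2254
Ao = 0.9885

0.9885


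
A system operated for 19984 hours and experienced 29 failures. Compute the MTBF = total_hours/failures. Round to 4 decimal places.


total_hours = 19984
failures = 29
MTBF = 19984 / 29
MTBF = 689.1034

689.1034


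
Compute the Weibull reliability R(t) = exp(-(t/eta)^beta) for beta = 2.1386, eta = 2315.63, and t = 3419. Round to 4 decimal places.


beta = 2.1386, eta = 2315.63, t = 3419
t/eta = 3419 / 2315.63 = 1.4765
(t/eta)^beta = 1.4765^2.1386 = 2.301
R(t) = exp(-2.301)
R(t) = 0.1002

0.1002


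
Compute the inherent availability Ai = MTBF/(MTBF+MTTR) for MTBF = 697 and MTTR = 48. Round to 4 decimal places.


MTBF = 697
MTTR = 48
MTBF + MTTR = 745
Ai = 697 / 745
Ai = 0.9356

0.9356


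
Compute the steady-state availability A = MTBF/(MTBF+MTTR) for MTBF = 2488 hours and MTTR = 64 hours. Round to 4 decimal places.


MTBF = 2488
MTTR = 64
MTBF + MTTR = 2552
A = 2488 / 2552
A = 0.9749

0.9749


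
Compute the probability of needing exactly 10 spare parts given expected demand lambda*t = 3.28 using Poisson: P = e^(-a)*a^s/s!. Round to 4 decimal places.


a = 3.28, s = 10
e^(-a) = e^(-3.28) = 0.0376
a^s = 3.28^10 = 144124.7069
s! = 3628800
P = 0.0376 * 144124.7069 / 3628800
P = 0.0015

0.0015


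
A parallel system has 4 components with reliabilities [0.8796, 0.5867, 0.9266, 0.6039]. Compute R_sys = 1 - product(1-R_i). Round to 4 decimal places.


Components: [0.8796, 0.5867, 0.9266, 0.6039]
(1 - 0.8796) = 0.1204, running product = 0.1204
(1 - 0.5867) = 0.4133, running product = 0.0498
(1 - 0.9266) = 0.0734, running product = 0.0037
(1 - 0.6039) = 0.3961, running product = 0.0014
Product of (1-R_i) = 0.0014
R_sys = 1 - 0.0014 = 0.9986

0.9986


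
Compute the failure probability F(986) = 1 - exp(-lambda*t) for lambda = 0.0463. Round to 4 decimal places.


lambda = 0.0463, t = 986
lambda * t = 45.6518
exp(-45.6518) = 0.0
F(t) = 1 - 0.0
F(t) = 1.0

1.0


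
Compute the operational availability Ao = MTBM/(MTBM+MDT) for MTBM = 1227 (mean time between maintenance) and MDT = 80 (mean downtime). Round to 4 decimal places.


MTBM = 1227
MDT = 80
MTBM + MDT = 1307
Ao = 1227 / 1307
Ao = 0.9388

0.9388


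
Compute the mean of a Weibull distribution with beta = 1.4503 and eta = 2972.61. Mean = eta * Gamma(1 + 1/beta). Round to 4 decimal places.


beta = 1.4503, eta = 2972.61
1/beta = 0.6895
1 + 1/beta = 1.6895
Gamma(1.6895) = 0.9067
Mean = 2972.61 * 0.9067
Mean = 2695.2454

2695.2454


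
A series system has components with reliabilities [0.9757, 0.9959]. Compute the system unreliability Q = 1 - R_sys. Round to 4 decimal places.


Components: [0.9757, 0.9959]
After component 1: product = 0.9757
After component 2: product = 0.9717
R_sys = 0.9717
Q = 1 - 0.9717 = 0.0283

0.0283


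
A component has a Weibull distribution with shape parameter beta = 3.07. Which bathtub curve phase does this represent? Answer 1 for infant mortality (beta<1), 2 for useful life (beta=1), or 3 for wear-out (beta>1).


beta = 3.07
Compare beta to 1:
beta < 1 => infant mortality (phase 1)
beta = 1 => useful life (phase 2)
beta > 1 => wear-out (phase 3)
Since beta = 3.07, this is wear-out (increasing failure rate)
Phase = 3

3


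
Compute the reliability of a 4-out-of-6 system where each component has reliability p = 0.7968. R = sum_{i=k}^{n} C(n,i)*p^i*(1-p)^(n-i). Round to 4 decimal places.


k = 4, n = 6, p = 0.7968
i=4: C(6,4)=15 * 0.7968^4 * 0.2032^2 = 0.2497
i=5: C(6,5)=6 * 0.7968^5 * 0.2032^1 = 0.3916
i=6: C(6,6)=1 * 0.7968^6 * 0.2032^0 = 0.2559
R = sum of terms = 0.8971

0.8971


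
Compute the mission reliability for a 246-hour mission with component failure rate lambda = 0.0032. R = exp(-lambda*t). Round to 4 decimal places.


lambda = 0.0032
mission_time = 246
lambda * t = 0.0032 * 246 = 0.7872
R = exp(-0.7872)
R = 0.4551

0.4551


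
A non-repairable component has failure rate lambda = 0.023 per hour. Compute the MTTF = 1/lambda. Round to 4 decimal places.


lambda = 0.023
MTTF = 1 / 0.023
MTTF = 43.4783

43.4783


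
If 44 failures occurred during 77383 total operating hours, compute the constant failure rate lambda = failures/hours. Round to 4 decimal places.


failures = 44
total_hours = 77383
lambda = 44 / 77383
lambda = 0.0006

0.0006


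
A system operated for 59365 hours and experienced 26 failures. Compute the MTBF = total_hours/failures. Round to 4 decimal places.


total_hours = 59365
failures = 26
MTBF = 59365 / 26
MTBF = 2283.2692

2283.2692
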